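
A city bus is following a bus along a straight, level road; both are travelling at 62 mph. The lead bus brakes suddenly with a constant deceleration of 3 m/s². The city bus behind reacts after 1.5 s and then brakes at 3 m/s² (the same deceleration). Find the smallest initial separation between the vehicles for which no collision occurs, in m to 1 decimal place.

62 mph × 0.44704 = 27.7165 m/s.
Leader travels v²/(2a_L) = 768.204 / 6.000 = 128.034 m before stopping.
Follower covers v·t_r = 27.7165 × 1.5 = 41.575 m while reacting, then v²/(2a_F) = 768.204 / 6.000 = 128.034 m while braking, for a total of 41.575 + 128.034 = 169.609 m.
Since a_F ≤ a_L and the follower starts braking later, the follower is never slower than the leader, so the closest approach is when both have stopped.
Minimum gap = 169.609 − 128.034 = 41.575 m.

Minimum gap ≈ 41.6 m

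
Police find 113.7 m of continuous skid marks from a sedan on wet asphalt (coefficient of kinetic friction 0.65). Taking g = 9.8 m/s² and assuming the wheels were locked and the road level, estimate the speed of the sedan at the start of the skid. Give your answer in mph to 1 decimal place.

Deceleration a = μg = 0.65 × 9.8 = 6.370 m/s².
v = √(2a·d) = √(2 × 6.370 × 113.7) = √1448.538 = 38.0597 m/s.
= 38.0597 ÷ 0.44704 = 85.137 mph.

Initial speed ≈ 85.1 mph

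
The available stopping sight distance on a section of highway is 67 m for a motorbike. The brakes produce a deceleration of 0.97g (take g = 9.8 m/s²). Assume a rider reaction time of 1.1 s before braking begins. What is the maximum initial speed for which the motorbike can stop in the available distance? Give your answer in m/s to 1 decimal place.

a = 0.97 × 9.8 = 9.506 m/s².
Stopping distance: v·t_r + v²/(2a) = 67 with t_r = 1.1 s and a = 9.506 m/s².
So v² + 20.913 v − 1273.80 = 0.
Positive root: v = −a·t_r + √((a·t_r)² + 2a·d) = −10.457 + √(109.349 + 1273.80) = 26.7337 m/s.

Maximum speed ≈ 26.7 m/s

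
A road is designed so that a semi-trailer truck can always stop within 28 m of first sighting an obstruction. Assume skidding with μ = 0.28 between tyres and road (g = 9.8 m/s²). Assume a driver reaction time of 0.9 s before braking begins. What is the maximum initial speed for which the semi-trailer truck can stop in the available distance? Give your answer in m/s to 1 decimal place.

a = μg = 0.28 × 9.8 = 2.744 m/s².
Stopping distance: v·t_r + v²/(2a) = 28 with t_r = 0.9 s and a = 2.744 m/s².
So v² + 4.939 v − 153.66 = 0.
Positive root: v = −a·t_r + √((a·t_r)² + 2a·d) = −2.470 + √(6.101 + 153.66) = 10.1697 m/s.

Maximum speed ≈ 10.2 m/s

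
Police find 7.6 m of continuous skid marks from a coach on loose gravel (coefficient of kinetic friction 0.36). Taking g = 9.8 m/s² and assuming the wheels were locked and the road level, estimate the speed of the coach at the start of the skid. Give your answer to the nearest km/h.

Initial speed ≈ 26 km/h

Deceleration a = μg = 0.36 × 9.8 = 3.528 m/s².
v = √(2a·d) = √(2 × 3.528 × 7.6) = √53.626 = 7.3230 m/s.
= 7.3230 × 3.6 = 26.363 km/h.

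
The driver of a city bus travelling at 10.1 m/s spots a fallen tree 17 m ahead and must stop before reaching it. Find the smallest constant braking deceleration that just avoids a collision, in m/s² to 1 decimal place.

v² = 2a·d ⇒ a = v²/(2d) = 10.1000² / (2 × 17.000) = 102.010 / 34.000 = 3.0003 m/s².

Required deceleration ≈ 3.0 m/s²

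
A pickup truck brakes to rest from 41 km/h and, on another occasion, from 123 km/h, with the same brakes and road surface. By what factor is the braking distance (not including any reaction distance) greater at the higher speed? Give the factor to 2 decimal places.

Factor ≈ 9.00

Braking distance d = v²/(2a), so with a fixed, d ∝ v².
Factor = (123/41)² = 3.0000² = 9.0000.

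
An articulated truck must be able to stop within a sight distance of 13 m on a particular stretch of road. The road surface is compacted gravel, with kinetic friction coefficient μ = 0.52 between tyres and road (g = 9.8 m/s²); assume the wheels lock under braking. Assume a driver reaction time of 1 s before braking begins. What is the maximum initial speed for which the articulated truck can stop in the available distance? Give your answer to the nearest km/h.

a = μg = 0.52 × 9.8 = 5.096 m/s².
Stopping distance: v·t_r + v²/(2a) = 13 with t_r = 1 s and a = 5.096 m/s².
So v² + 10.192 v − 132.50 = 0.
Positive root: v = −a·t_r + √((a·t_r)² + 2a·d) = −5.096 + √(25.969 + 132.50) = 7.4924 m/s.
7.4924 m/s × 3.6 = 26.973 km/h.

Maximum speed ≈ 27 km/h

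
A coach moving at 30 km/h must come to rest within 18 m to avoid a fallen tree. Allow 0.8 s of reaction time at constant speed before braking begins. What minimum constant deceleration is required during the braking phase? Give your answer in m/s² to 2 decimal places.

Required deceleration ≈ 3.06 m/s²

30 km/h ÷ 3.6 = 8.3333 m/s.
Distance covered during reaction = 8.3333 × 0.8 = 6.667 m.
Distance available for braking: 18 − 6.667 = 11.333 m.
v² = 2a·d ⇒ a = v²/(2d) = 8.3333² / (2 × 11.333) = 69.444 / 22.666 = 3.0638 m/s².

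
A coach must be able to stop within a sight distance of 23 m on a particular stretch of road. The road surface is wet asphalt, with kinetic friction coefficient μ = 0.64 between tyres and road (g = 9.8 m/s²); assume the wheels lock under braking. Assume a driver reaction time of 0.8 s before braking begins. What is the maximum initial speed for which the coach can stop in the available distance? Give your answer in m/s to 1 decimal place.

Maximum speed ≈ 12.7 m/s

a = μg = 0.64 × 9.8 = 6.272 m/s².
Stopping distance: v·t_r + v²/(2a) = 23 with t_r = 0.8 s and a = 6.272 m/s².
So v² + 10.035 v − 288.51 = 0.
Positive root: v = −a·t_r + √((a·t_r)² + 2a·d) = −5.018 + √(25.180 + 288.51) = 12.6933 m/s.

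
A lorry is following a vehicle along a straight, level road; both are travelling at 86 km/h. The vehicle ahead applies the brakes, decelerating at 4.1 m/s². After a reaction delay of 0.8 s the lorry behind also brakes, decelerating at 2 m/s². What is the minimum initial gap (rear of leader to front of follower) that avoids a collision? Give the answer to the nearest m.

86 km/h ÷ 3.6 = 23.8889 m/s.
Leader travels v²/(2a_L) = 570.680 / 8.200 = 69.595 m before stopping.
Follower covers v·t_r = 23.8889 × 0.8 = 19.111 m while reacting, then v²/(2a_F) = 570.680 / 4.000 = 142.670 m while braking, for a total of 19.111 + 142.670 = 161.781 m.
Since a_F ≤ a_L and the follower starts braking later, the follower is never slower than the leader, so the closest approach is when both have stopped.
Minimum gap = 161.781 − 69.595 = 92.186 m.

Minimum gap ≈ 92 m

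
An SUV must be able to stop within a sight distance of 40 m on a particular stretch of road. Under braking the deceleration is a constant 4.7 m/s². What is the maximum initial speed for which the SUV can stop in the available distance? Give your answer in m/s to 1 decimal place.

Maximum speed ≈ 19.4 m/s

v²/(2a) = d ⇒ v = √(2 × 4.700 × 40) = √376.00 = 19.3907 m/s.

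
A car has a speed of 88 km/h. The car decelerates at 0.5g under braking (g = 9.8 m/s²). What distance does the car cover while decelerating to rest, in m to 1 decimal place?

88 km/h ÷ 3.6 = 24.4444 m/s.
a = 0.5 × 9.8 = 4.900 m/s².
Braking distance = v²/(2a) = 24.4444² / (2 × 4.900) = 597.529 / 9.800 = 60.972 m.

Braking distance ≈ 61.0 m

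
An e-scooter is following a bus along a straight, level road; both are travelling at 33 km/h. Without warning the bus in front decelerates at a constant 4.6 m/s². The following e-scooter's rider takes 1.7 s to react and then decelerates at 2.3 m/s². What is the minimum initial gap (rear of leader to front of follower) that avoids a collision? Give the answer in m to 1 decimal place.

33 km/h ÷ 3.6 = 9.1667 m/s.
Leader travels v²/(2a_L) = 84.028 / 9.200 = 9.133 m before stopping.
Follower covers v·t_r = 9.1667 × 1.7 = 15.583 m while reacting, then v²/(2a_F) = 84.028 / 4.600 = 18.267 m while braking, for a total of 15.583 + 18.267 = 33.850 m.
Since a_F ≤ a_L and the follower starts braking later, the follower is never slower than the leader, so the closest approach is when both have stopped.
Minimum gap = 33.850 − 9.133 = 24.717 m.

Minimum gap ≈ 24.7 m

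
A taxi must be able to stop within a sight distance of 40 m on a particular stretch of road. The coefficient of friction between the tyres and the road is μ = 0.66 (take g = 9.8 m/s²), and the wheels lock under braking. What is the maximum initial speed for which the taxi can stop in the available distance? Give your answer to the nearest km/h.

Maximum speed ≈ 82 km/h

a = μg = 0.66 × 9.8 = 6.468 m/s².
v²/(2a) = d ⇒ v = √(2 × 6.468 × 40) = √517.44 = 22.7473 m/s.
22.7473 m/s × 3.6 = 81.890 km/h.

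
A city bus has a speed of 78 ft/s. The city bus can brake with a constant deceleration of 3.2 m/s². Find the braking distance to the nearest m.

78 ft/s × 0.3048 = 23.7744 m/s.
Braking distance = v²/(2a) = 23.7744² / (2 × 3.200) = 565.222 / 6.400 = 88.316 m.

Braking distance ≈ 88 m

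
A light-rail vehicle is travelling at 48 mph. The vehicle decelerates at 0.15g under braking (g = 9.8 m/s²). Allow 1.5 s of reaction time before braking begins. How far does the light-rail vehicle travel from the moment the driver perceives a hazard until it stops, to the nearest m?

48 mph × 0.44704 = 21.4579 m/s.
a = 0.15 × 9.8 = 1.470 m/s².
Reaction distance = v·t_r = 21.4579 × 1.5 = 32.187 m.
Braking distance = v²/(2a) = 21.4579² / (2 × 1.470) = 460.441 / 2.940 = 156.613 m.
Total = 32.187 + 156.613 = 188.800 m.

Total stopping distance ≈ 189 m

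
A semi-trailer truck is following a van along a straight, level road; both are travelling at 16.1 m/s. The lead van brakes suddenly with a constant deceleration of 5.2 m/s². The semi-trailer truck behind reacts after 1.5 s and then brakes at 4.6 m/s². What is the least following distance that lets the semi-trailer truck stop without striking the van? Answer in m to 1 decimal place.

Minimum gap ≈ 27.4 m

Leader travels v²/(2a_L) = 259.210 / 10.400 = 24.924 m before stopping.
Follower covers v·t_r = 16.1000 × 1.5 = 24.150 m while reacting, then v²/(2a_F) = 259.210 / 9.200 = 28.175 m while braking, for a total of 24.150 + 28.175 = 52.325 m.
Since a_F ≤ a_L and the follower starts braking later, the follower is never slower than the leader, so the closest approach is when both have stopped.
Minimum gap = 52.325 − 24.924 = 27.401 m.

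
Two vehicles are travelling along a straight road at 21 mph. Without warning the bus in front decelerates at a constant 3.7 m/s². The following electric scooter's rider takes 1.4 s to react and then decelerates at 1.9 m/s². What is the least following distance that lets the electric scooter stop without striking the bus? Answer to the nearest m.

Minimum gap ≈ 24 m

21 mph × 0.44704 = 9.3878 m/s.
Leader travels v²/(2a_L) = 88.131 / 7.400 = 11.910 m before stopping.
Follower covers v·t_r = 9.3878 × 1.4 = 13.143 m while reacting, then v²/(2a_F) = 88.131 / 3.800 = 23.192 m while braking, for a total of 13.143 + 23.192 = 36.335 m.
Since a_F ≤ a_L and the follower starts braking later, the follower is never slower than the leader, so the closest approach is when both have stopped.
Minimum gap = 36.335 − 11.910 = 24.425 m.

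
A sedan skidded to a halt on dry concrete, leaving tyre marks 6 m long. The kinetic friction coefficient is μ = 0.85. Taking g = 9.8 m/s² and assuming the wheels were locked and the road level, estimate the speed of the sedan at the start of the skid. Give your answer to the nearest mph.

Deceleration a = μg = 0.85 × 9.8 = 8.330 m/s².
v = √(2a·d) = √(2 × 8.330 × 6) = √99.960 = 9.9980 m/s.
= 9.9980 ÷ 0.44704 = 22.365 mph.

Initial speed ≈ 22 mph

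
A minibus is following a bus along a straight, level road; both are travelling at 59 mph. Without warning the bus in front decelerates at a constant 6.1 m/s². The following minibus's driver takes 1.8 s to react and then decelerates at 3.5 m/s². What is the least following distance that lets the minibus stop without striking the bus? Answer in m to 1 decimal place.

Minimum gap ≈ 89.8 m

59 mph × 0.44704 = 26.3754 m/s.
Leader travels v²/(2a_L) = 695.662 / 12.200 = 57.021 m before stopping.
Follower covers v·t_r = 26.3754 × 1.8 = 47.476 m while reacting, then v²/(2a_F) = 695.662 / 7.000 = 99.380 m while braking, for a total of 47.476 + 99.380 = 146.856 m.
Since a_F ≤ a_L and the follower starts braking later, the follower is never slower than the leader, so the closest approach is when both have stopped.
Minimum gap = 146.856 − 57.021 = 89.835 m.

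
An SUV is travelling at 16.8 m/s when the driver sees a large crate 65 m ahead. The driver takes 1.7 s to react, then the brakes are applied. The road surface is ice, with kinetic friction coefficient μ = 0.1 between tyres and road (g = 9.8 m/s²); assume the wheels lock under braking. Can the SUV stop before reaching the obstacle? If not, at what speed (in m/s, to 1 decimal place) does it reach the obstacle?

a = μg = 0.1 × 9.8 = 0.980 m/s².
Reaction distance = 16.8000 × 1.7 = 28.560 m.
Braking distance needed to stop: v²/(2a) = 282.240 / 1.960 = 144.000 m, so total needed = 28.560 + 144.000 = 172.560 m > 65 m — it cannot stop.
Distance remaining when braking begins: 65 − 28.560 = 36.440 m.
v² = v₀² − 2a·d = 282.240 − 2 × 0.980 × 36.440 = 210.818 m²/s².
v = √210.818 = 14.520 m/s.

No — it strikes the obstacle at 14.5 m/s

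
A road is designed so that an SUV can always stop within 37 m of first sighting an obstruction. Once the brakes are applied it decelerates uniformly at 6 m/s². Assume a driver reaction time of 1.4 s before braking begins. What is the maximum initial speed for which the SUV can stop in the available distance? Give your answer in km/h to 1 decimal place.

Maximum speed ≈ 51.4 km/h

Stopping distance: v·t_r + v²/(2a) = 37 with t_r = 1.4 s and a = 6.000 m/s².
So v² + 16.800 v − 444.00 = 0.
Positive root: v = −a·t_r + √((a·t_r)² + 2a·d) = −8.400 + √(70.560 + 444.00) = 14.2839 m/s.
14.2839 m/s × 3.6 = 51.422 km/h.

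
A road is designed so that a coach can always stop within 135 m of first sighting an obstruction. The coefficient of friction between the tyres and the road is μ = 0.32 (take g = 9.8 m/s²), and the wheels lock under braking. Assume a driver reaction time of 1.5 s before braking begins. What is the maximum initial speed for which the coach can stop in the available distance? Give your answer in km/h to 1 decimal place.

Maximum speed ≈ 89.2 km/h

a = μg = 0.32 × 9.8 = 3.136 m/s².
Stopping distance: v·t_r + v²/(2a) = 135 with t_r = 1.5 s and a = 3.136 m/s².
So v² + 9.408 v − 846.72 = 0.
Positive root: v = −a·t_r + √((a·t_r)² + 2a·d) = −4.704 + √(22.128 + 846.72) = 24.7722 m/s.
24.7722 m/s × 3.6 = 89.180 km/h.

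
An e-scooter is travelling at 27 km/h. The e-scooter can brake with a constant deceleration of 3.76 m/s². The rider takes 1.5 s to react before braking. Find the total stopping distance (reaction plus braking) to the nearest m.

Total stopping distance ≈ 19 m

27 km/h ÷ 3.6 = 7.5000 m/s.
Reaction distance = v·t_r = 7.5000 × 1.5 = 11.250 m.
Braking distance = v²/(2a) = 7.5000² / (2 × 3.760) = 56.250 / 7.520 = 7.480 m.
Total = 11.250 + 7.480 = 18.730 m.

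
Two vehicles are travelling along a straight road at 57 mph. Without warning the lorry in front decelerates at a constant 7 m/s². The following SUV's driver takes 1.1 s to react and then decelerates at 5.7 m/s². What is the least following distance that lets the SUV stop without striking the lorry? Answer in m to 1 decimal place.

57 mph × 0.44704 = 25.4813 m/s.
Leader travels v²/(2a_L) = 649.297 / 14.000 = 46.378 m before stopping.
Follower covers v·t_r = 25.4813 × 1.1 = 28.029 m while reacting, then v²/(2a_F) = 649.297 / 11.400 = 56.956 m while braking, for a total of 28.029 + 56.956 = 84.985 m.
Since a_F ≤ a_L and the follower starts braking later, the follower is never slower than the leader, so the closest approach is when both have stopped.
Minimum gap = 84.985 − 46.378 = 38.607 m.

Minimum gap ≈ 38.6 m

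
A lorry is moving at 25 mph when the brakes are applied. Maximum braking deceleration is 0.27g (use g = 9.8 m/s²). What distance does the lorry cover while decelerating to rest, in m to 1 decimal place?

Braking distance ≈ 23.6 m

25 mph × 0.44704 = 11.1760 m/s.
a = 0.27 × 9.8 = 2.646 m/s².
Braking distance = v²/(2a) = 11.1760² / (2 × 2.646) = 124.903 / 5.292 = 23.602 m.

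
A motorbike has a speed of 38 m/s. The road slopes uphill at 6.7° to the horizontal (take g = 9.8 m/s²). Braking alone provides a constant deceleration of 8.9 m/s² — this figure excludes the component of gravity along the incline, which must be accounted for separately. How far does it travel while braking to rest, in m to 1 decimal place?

Gravity along the uphill slope adds to the braking deceleration: a_eff = 8.900 + 9.8·sin 6.7° = 8.900 + 1.143 = 10.043 m/s².
Braking distance = v²/(2a) = 38.0000² / (2 × 10.043) = 1444.000 / 20.086 = 71.891 m.

Braking distance ≈ 71.9 m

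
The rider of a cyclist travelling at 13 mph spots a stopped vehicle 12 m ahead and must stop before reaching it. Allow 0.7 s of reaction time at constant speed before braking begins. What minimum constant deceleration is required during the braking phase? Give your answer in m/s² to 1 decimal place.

13 mph × 0.44704 = 5.8115 m/s.
Distance covered during reaction = 5.8115 × 0.7 = 4.068 m.
Distance available for braking: 12 − 4.068 = 7.932 m.
v² = 2a·d ⇒ a = v²/(2d) = 5.8115² / (2 × 7.932) = 33.774 / 15.864 = 2.1290 m/s².

Required deceleration ≈ 2.1 m/s²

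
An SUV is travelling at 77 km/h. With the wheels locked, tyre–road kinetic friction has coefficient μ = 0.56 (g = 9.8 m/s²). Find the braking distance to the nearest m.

77 km/h ÷ 3.6 = 21.3889 m/s.
a = μg = 0.56 × 9.8 = 5.488 m/s².
Braking distance = v²/(2a) = 21.3889² / (2 × 5.488) = 457.485 / 10.976 = 41.680 m.

Braking distance ≈ 42 m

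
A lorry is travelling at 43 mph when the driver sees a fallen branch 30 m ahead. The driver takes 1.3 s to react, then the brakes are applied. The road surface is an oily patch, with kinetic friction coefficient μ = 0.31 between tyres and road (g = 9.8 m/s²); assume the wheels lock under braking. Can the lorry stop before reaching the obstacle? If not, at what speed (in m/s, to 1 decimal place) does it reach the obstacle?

43 mph × 0.44704 = 19.2227 m/s.
a = μg = 0.31 × 9.8 = 3.038 m/s².
Reaction distance = 19.2227 × 1.3 = 24.990 m.
Braking distance needed to stop: v²/(2a) = 369.512 / 6.076 = 60.815 m, so total needed = 24.990 + 60.815 = 85.805 m > 30 m — it cannot stop.
Distance remaining when braking begins: 30 − 24.990 = 5.010 m.
v² = v₀² − 2a·d = 369.512 − 2 × 3.038 × 5.010 = 339.071 m²/s².
v = √339.071 = 18.414 m/s.

No — it strikes the obstacle at 18.4 m/s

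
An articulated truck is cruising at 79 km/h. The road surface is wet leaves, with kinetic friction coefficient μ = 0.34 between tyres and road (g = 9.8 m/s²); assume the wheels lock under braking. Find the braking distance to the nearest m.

Braking distance ≈ 72 m

79 km/h ÷ 3.6 = 21.9444 m/s.
a = μg = 0.34 × 9.8 = 3.332 m/s².
Braking distance = v²/(2a) = 21.9444² / (2 × 3.332) = 481.557 / 6.664 = 72.262 m.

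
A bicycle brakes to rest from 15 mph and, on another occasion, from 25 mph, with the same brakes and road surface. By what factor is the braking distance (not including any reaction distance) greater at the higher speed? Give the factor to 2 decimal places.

Factor ≈ 2.78

Braking distance d = v²/(2a), so with a fixed, d ∝ v².
Factor = (25/15)² = 1.6667² = 2.7779.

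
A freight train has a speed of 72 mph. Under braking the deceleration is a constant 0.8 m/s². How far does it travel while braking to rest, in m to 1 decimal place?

Braking distance ≈ 647.5 m

72 mph × 0.44704 = 32.1869 m/s.
Braking distance = v²/(2a) = 32.1869² / (2 × 0.800) = 1035.997 / 1.600 = 647.498 m.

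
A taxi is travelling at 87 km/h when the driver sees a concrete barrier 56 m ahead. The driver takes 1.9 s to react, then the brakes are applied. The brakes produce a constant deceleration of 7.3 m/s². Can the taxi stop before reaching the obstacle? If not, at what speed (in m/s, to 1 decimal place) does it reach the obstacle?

No — it strikes the obstacle at 20.9 m/s

87 km/h ÷ 3.6 = 24.1667 m/s.
Reaction distance = 24.1667 × 1.9 = 45.917 m.
Braking distance needed to stop: v²/(2a) = 584.029 / 14.600 = 40.002 m, so total needed = 45.917 + 40.002 = 85.919 m > 56 m — it cannot stop.
Distance remaining when braking begins: 56 − 45.917 = 10.083 m.
v² = v₀² − 2a·d = 584.029 − 2 × 7.300 × 10.083 = 436.817 m²/s².
v = √436.817 = 20.900 m/s.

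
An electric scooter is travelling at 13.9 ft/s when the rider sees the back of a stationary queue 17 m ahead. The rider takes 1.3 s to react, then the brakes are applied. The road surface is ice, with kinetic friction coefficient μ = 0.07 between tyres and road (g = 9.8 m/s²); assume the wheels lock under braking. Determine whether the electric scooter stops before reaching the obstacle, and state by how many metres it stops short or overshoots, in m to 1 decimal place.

13.9 ft/s × 0.3048 = 4.2367 m/s.
a = μg = 0.07 × 9.8 = 0.686 m/s².
Reaction distance = 4.2367 × 1.3 = 5.508 m.
Braking distance = v²/(2a) = 17.950 / 1.372 = 13.083 m.
Total stopping distance = 5.508 + 13.083 = 18.591 m, vs 17 m available — it cannot stop in time and overshoots by 18.591 − 17 = 1.591 m.

No — it overshoots by 1.6 m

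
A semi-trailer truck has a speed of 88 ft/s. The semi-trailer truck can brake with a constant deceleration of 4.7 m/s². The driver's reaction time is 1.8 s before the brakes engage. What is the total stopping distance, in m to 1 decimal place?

88 ft/s × 0.3048 = 26.8224 m/s.
Reaction distance = v·t_r = 26.8224 × 1.8 = 48.280 m.
Braking distance = v²/(2a) = 26.8224² / (2 × 4.700) = 719.441 / 9.400 = 76.536 m.
Total = 48.280 + 76.536 = 124.816 m.

Total stopping distance ≈ 124.8 m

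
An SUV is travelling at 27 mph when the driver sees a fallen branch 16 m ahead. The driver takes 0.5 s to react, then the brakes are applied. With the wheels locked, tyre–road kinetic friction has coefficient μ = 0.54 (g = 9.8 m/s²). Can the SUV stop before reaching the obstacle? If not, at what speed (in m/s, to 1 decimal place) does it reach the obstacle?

27 mph × 0.44704 = 12.0701 m/s.
a = μg = 0.54 × 9.8 = 5.292 m/s².
Reaction distance = 12.0701 × 0.5 = 6.035 m.
Braking distance needed to stop: v²/(2a) = 145.687 / 10.584 = 13.765 m, so total needed = 6.035 + 13.765 = 19.800 m > 16 m — it cannot stop.
Distance remaining when braking begins: 16 − 6.035 = 9.965 m.
v² = v₀² − 2a·d = 145.687 − 2 × 5.292 × 9.965 = 40.217 m²/s².
v = √40.217 = 6.342 m/s.

No — it strikes the obstacle at 6.3 m/s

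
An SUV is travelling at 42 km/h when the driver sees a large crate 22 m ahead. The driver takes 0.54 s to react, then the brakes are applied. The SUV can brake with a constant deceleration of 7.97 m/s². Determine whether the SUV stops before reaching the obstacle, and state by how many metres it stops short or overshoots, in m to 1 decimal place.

42 km/h ÷ 3.6 = 11.6667 m/s.
Reaction distance = 11.6667 × 0.54 = 6.300 m.
Braking distance = v²/(2a) = 136.112 / 15.940 = 8.539 m.
Total stopping distance = 6.300 + 8.539 = 14.839 m, vs 22 m available — it stops with 22 − 14.839 = 7.161 m to spare.

Yes — it stops 7.2 m short of the obstacle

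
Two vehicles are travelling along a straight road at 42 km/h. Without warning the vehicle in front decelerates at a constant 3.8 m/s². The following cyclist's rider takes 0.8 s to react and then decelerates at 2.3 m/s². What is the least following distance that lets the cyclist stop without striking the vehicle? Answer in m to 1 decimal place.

Minimum gap ≈ 21.0 m

42 km/h ÷ 3.6 = 11.6667 m/s.
Leader travels v²/(2a_L) = 136.112 / 7.600 = 17.909 m before stopping.
Follower covers v·t_r = 11.6667 × 0.8 = 9.333 m while reacting, then v²/(2a_F) = 136.112 / 4.600 = 29.590 m while braking, for a total of 9.333 + 29.590 = 38.923 m.
Since a_F ≤ a_L and the follower starts braking later, the follower is never slower than the leader, so the closest approach is when both have stopped.
Minimum gap = 38.923 − 17.909 = 21.014 m.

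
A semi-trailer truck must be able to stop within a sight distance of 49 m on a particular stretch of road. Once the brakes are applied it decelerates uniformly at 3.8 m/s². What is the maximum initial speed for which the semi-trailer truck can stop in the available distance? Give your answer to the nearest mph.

Maximum speed ≈ 43 mph

v²/(2a) = d ⇒ v = √(2 × 3.800 × 49) = √372.40 = 19.2977 m/s.
19.2977 m/s ÷ 0.44704 = 43.168 mph.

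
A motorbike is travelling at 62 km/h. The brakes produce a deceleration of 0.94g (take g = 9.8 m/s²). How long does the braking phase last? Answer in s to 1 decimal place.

62 km/h ÷ 3.6 = 17.2222 m/s.
a = 0.94 × 9.8 = 9.212 m/s².
Braking time = v/a = 17.2222 / 9.212 = 1.870 s.

Braking time ≈ 1.9 s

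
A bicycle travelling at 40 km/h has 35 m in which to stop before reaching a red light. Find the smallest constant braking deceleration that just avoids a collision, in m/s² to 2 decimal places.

Required deceleration ≈ 1.76 m/s²

40 km/h ÷ 3.6 = 11.1111 m/s.
v² = 2a·d ⇒ a = v²/(2d) = 11.1111² / (2 × 35.000) = 123.457 / 70.000 = 1.7637 m/s².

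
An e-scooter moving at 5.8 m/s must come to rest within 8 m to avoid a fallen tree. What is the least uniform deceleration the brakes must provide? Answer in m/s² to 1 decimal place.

Required deceleration ≈ 2.1 m/s²

v² = 2a·d ⇒ a = v²/(2d) = 5.8000² / (2 × 8.000) = 33.640 / 16.000 = 2.1025 m/s².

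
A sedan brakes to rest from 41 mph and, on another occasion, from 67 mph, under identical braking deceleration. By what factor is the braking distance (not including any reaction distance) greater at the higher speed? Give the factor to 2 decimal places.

Factor ≈ 2.67

Braking distance d = v²/(2a), so with a fixed, d ∝ v².
Factor = (67/41)² = 1.6341² = 2.6703.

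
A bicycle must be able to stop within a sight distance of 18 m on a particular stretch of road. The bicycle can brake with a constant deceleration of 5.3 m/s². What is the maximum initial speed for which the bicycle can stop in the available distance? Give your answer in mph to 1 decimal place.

v²/(2a) = d ⇒ v = √(2 × 5.300 × 18) = √190.80 = 13.8130 m/s.
13.8130 m/s ÷ 0.44704 = 30.899 mph.

Maximum speed ≈ 30.9 mph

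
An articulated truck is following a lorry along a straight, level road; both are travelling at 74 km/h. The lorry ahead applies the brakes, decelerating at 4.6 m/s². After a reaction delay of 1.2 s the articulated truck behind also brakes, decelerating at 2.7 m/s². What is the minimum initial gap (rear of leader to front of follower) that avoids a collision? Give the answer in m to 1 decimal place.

Minimum gap ≈ 57.0 m

74 km/h ÷ 3.6 = 20.5556 m/s.
Leader travels v²/(2a_L) = 422.533 / 9.200 = 45.928 m before stopping.
Follower covers v·t_r = 20.5556 × 1.2 = 24.667 m while reacting, then v²/(2a_F) = 422.533 / 5.400 = 78.247 m while braking, for a total of 24.667 + 78.247 = 102.914 m.
Since a_F ≤ a_L and the follower starts braking later, the follower is never slower than the leader, so the closest approach is when both have stopped.
Minimum gap = 102.914 − 45.928 = 56.986 m.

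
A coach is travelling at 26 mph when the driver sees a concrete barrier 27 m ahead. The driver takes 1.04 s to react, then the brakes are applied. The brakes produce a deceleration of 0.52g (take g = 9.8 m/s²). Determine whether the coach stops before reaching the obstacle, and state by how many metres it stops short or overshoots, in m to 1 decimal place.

26 mph × 0.44704 = 11.6230 m/s.
a = 0.52 × 9.8 = 5.096 m/s².
Reaction distance = 11.6230 × 1.04 = 12.088 m.
Braking distance = v²/(2a) = 135.094 / 10.192 = 13.255 m.
Total stopping distance = 12.088 + 13.255 = 25.343 m, vs 27 m available — it stops with 27 − 25.343 = 1.657 m to spare.

Yes — it stops 1.7 m short of the obstacle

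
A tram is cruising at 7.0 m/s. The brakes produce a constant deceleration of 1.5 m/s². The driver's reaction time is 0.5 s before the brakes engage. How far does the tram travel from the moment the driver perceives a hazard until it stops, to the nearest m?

Reaction distance = v·t_r = 7.0000 × 0.5 = 3.500 m.
Braking distance = v²/(2a) = 7.0000² / (2 × 1.500) = 49.000 / 3.000 = 16.333 m.
Total = 3.500 + 16.333 = 19.833 m.

Total stopping distance ≈ 20 m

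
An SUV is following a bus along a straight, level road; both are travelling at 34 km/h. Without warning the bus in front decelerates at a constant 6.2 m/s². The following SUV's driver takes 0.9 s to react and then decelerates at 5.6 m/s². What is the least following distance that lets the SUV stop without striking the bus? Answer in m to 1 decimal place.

Minimum gap ≈ 9.3 m

34 km/h ÷ 3.6 = 9.4444 m/s.
Leader travels v²/(2a_L) = 89.197 / 12.400 = 7.193 m before stopping.
Follower covers v·t_r = 9.4444 × 0.9 = 8.500 m while reacting, then v²/(2a_F) = 89.197 / 11.200 = 7.964 m while braking, for a total of 8.500 + 7.964 = 16.464 m.
Since a_F ≤ a_L and the follower starts braking later, the follower is never slower than the leader, so the closest approach is when both have stopped.
Minimum gap = 16.464 − 7.193 = 9.271 m.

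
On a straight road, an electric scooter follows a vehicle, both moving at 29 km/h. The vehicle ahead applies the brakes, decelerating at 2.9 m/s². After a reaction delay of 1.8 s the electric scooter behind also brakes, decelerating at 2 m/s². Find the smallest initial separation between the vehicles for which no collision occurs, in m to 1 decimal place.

29 km/h ÷ 3.6 = 8.0556 m/s.
Leader travels v²/(2a_L) = 64.893 / 5.800 = 11.188 m before stopping.
Follower covers v·t_r = 8.0556 × 1.8 = 14.500 m while reacting, then v²/(2a_F) = 64.893 / 4.000 = 16.223 m while braking, for a total of 14.500 + 16.223 = 30.723 m.
Since a_F ≤ a_L and the follower starts braking later, the follower is never slower than the leader, so the closest approach is when both have stopped.
Minimum gap = 30.723 − 11.188 = 19.535 m.

Minimum gap ≈ 19.5 m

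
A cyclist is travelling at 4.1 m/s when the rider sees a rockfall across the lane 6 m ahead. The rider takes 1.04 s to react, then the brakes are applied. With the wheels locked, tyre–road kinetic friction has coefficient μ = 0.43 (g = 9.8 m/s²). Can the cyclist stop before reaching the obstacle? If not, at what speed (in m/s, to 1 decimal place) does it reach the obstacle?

a = μg = 0.43 × 9.8 = 4.214 m/s².
Reaction distance = 4.1000 × 1.04 = 4.264 m.
Braking distance needed to stop: v²/(2a) = 16.810 / 8.428 = 1.995 m, so total needed = 4.264 + 1.995 = 6.259 m > 6 m — it cannot stop.
Distance remaining when braking begins: 6 − 4.264 = 1.736 m.
v² = v₀² − 2a·d = 16.810 − 2 × 4.214 × 1.736 = 2.179 m²/s².
v = √2.179 = 1.476 m/s.

No — it strikes the obstacle at 1.5 m/s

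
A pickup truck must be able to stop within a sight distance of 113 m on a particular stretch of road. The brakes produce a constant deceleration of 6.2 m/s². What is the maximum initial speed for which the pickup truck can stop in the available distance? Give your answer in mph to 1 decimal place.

Maximum speed ≈ 83.7 mph

v²/(2a) = d ⇒ v = √(2 × 6.200 × 113) = √1401.20 = 37.4326 m/s.
37.4326 m/s ÷ 0.44704 = 83.734 mph.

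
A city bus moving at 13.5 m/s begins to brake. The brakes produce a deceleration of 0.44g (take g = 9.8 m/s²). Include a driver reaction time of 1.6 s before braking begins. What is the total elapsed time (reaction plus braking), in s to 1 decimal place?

Total time ≈ 4.7 s

a = 0.44 × 9.8 = 4.312 m/s².
Braking time = v/a = 13.5000 / 4.312 = 3.131 s.
Total = 1.6 + 3.131 = 4.731 s.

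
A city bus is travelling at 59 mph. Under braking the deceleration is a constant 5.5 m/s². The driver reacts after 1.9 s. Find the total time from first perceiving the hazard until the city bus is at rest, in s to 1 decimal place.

59 mph × 0.44704 = 26.3754 m/s.
Braking time = v/a = 26.3754 / 5.500 = 4.796 s.
Total = 1.9 + 4.796 = 6.696 s.

Total time ≈ 6.7 s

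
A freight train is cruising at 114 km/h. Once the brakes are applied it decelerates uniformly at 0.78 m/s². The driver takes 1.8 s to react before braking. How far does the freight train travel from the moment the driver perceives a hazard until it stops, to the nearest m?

114 km/h ÷ 3.6 = 31.6667 m/s.
Reaction distance = v·t_r = 31.6667 × 1.8 = 57.000 m.
Braking distance = v²/(2a) = 31.6667² / (2 × 0.780) = 1002.780 / 1.560 = 642.808 m.
Total = 57.000 + 642.808 = 699.808 m.

Total stopping distance ≈ 700 m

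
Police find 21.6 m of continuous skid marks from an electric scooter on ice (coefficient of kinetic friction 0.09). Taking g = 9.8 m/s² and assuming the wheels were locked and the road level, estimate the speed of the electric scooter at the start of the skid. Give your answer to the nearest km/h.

Deceleration a = μg = 0.09 × 9.8 = 0.882 m/s².
v = √(2a·d) = √(2 × 0.882 × 21.6) = √38.102 = 6.1727 m/s.
= 6.1727 × 3.6 = 22.222 km/h.

Initial speed ≈ 22 km/h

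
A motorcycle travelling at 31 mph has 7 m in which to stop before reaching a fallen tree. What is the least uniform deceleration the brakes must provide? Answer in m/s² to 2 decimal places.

Required deceleration ≈ 13.72 m/s²

31 mph × 0.44704 = 13.8582 m/s.
v² = 2a·d ⇒ a = v²/(2d) = 13.8582² / (2 × 7.000) = 192.050 / 14.000 = 13.7179 m/s².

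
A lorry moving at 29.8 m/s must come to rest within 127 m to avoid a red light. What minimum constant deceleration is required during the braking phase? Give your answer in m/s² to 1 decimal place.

Required deceleration ≈ 3.5 m/s²

v² = 2a·d ⇒ a = v²/(2d) = 29.8000² / (2 × 127.000) = 888.040 / 254.000 = 3.4962 m/s².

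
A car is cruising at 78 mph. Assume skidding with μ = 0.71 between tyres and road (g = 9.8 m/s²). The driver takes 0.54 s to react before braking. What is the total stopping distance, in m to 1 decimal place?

78 mph × 0.44704 = 34.8691 m/s.
a = μg = 0.71 × 9.8 = 6.958 m/s².
Reaction distance = v·t_r = 34.8691 × 0.54 = 18.829 m.
Braking distance = v²/(2a) = 34.8691² / (2 × 6.958) = 1215.854 / 13.916 = 87.371 m.
Total = 18.829 + 87.371 = 106.200 m.

Total stopping distance ≈ 106.2 m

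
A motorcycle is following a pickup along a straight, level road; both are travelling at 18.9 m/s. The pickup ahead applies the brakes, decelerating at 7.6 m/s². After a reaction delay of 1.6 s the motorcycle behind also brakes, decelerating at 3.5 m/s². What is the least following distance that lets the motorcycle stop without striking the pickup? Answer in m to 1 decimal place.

Minimum gap ≈ 57.8 m

Leader travels v²/(2a_L) = 357.210 / 15.200 = 23.501 m before stopping.
Follower covers v·t_r = 18.9000 × 1.6 = 30.240 m while reacting, then v²/(2a_F) = 357.210 / 7.000 = 51.030 m while braking, for a total of 30.240 + 51.030 = 81.270 m.
Since a_F ≤ a_L and the follower starts braking later, the follower is never slower than the leader, so the closest approach is when both have stopped.
Minimum gap = 81.270 − 23.501 = 57.769 m.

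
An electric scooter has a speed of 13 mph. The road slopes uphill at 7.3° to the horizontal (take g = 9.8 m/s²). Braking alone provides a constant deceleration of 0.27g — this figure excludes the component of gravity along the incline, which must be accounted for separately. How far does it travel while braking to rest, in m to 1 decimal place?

13 mph × 0.44704 = 5.8115 m/s.
a = 0.27 × 9.8 = 2.646 m/s².
Gravity along the uphill slope adds to the braking deceleration: a_eff = 2.646 + 9.8·sin 7.3° = 2.646 + 1.245 = 3.891 m/s².
Braking distance = v²/(2a) = 5.8115² / (2 × 3.891) = 33.774 / 7.782 = 4.340 m.

Braking distance ≈ 4.3 m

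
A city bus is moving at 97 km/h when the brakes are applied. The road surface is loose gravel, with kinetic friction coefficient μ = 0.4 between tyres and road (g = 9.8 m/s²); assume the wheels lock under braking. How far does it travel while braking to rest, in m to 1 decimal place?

Braking distance ≈ 92.6 m

97 km/h ÷ 3.6 = 26.9444 m/s.
a = μg = 0.4 × 9.8 = 3.920 m/s².
Braking distance = v²/(2a) = 26.9444² / (2 × 3.920) = 726.001 / 7.840 = 92.602 m.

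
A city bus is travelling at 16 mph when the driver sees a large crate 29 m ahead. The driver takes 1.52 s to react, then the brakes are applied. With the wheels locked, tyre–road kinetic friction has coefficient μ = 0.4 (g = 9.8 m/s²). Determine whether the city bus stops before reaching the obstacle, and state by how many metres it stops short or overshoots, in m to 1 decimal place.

16 mph × 0.44704 = 7.1526 m/s.
a = μg = 0.4 × 9.8 = 3.920 m/s².
Reaction distance = 7.1526 × 1.52 = 10.872 m.
Braking distance = v²/(2a) = 51.160 / 7.840 = 6.526 m.
Total stopping distance = 10.872 + 6.526 = 17.398 m, vs 29 m available — it stops with 29 − 17.398 = 11.602 m to spare.

Yes — it stops 11.6 m short of the obstacle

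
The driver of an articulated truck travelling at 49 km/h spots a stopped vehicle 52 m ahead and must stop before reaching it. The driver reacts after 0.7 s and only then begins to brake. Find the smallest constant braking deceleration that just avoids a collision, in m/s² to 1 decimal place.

Required deceleration ≈ 2.2 m/s²

49 km/h ÷ 3.6 = 13.6111 m/s.
Distance covered during reaction = 13.6111 × 0.7 = 9.528 m.
Distance available for braking: 52 − 9.528 = 42.472 m.
v² = 2a·d ⇒ a = v²/(2d) = 13.6111² / (2 × 42.472) = 185.262 / 84.944 = 2.1810 m/s².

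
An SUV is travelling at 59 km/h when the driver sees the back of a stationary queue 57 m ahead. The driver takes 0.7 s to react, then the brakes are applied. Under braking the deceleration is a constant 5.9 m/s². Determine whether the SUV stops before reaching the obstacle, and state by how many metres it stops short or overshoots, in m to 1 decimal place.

59 km/h ÷ 3.6 = 16.3889 m/s.
Reaction distance = 16.3889 × 0.7 = 11.472 m.
Braking distance = v²/(2a) = 268.596 / 11.800 = 22.762 m.
Total stopping distance = 11.472 + 22.762 = 34.234 m, vs 57 m available — it stops with 57 − 34.234 = 22.766 m to spare.

Yes — it stops 22.8 m short of the obstacle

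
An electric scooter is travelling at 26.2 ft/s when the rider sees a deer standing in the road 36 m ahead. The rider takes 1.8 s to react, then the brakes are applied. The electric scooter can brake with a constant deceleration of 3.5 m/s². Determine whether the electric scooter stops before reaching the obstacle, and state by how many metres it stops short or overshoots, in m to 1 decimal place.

26.2 ft/s × 0.3048 = 7.9858 m/s.
Reaction distance = 7.9858 × 1.8 = 14.374 m.
Braking distance = v²/(2a) = 63.773 / 7.000 = 9.110 m.
Total stopping distance = 14.374 + 9.110 = 23.484 m, vs 36 m available — it stops with 36 − 23.484 = 12.516 m to spare.

Yes — it stops 12.5 m short of the obstacle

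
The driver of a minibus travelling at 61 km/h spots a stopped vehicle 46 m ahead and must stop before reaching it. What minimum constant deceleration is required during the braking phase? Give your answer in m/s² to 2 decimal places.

61 km/h ÷ 3.6 = 16.9444 m/s.
v² = 2a·d ⇒ a = v²/(2d) = 16.9444² / (2 × 46.000) = 287.113 / 92.000 = 3.1208 m/s².

Required deceleration ≈ 3.12 m/s²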